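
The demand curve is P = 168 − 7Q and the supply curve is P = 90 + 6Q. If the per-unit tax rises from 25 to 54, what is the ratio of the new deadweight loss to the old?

4.6656

Competitive equilibrium: 168 − 7Q = 90 + 6Q → Q* = 6, P* = 126.
For a per-unit tax t: ΔQ = t/13, so DWL = ½·t·(t/13) = t²/26.
At t = 25: DWL = 24.038. At t = 54: DWL = 112.154.
Ratio = (54/25)² = 4.6656.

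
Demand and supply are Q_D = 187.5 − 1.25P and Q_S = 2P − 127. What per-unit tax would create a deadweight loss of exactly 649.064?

In inverse form: demand P = 150 − 0.8Q, supply P = 63.5 + 0.5Q.
Competitive equilibrium: 150 − 0.8Q = 63.5 + 0.5Q → Q* = 66.5385, P* = 96.7692.
A tax t gives ΔQ = t/1.3 and wedge t, so DWL = t²/2.6.
t²/2.6 = 649.064 → t² = 1687.5664 → t = 41.08.

41.08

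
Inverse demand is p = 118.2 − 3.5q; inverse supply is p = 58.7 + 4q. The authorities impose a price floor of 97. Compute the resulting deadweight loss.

Competitive equilibrium: 118.2 − 3.5q = 58.7 + 4q → q* = 7.9333, p* = 90.4333.
At the floor p = 97, quantity demanded = (118.2 − 97)/3.5 = 6.0571.
Sellers' marginal cost at q' = 6.0571: 58.7 + 4·6.0571 = 82.9284.
Δq = 7.9333 − 6.0571 = 1.8762; wedge = 97 − 82.9284 = 14.0716.
The triangle = ½ × 1.8762 × 14.0716 = 13.20.

13.20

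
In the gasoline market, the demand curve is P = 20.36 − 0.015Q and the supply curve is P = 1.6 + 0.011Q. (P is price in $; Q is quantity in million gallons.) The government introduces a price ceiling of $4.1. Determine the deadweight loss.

$3175.88 million

Competitive equilibrium: 20.36 − 0.015Q = 1.6 + 0.011Q → Q* = 721.5385, P* = 9.5369.
At the ceiling P = 4.1, quantity supplied = (4.1 − 1.6)/0.011 = 227.2727.
Willingness to pay at Q' = 227.2727: 20.36 − 0.015·227.2727 = 16.9509.
ΔQ = 721.5385 − 227.2727 = 494.2658; wedge = 16.9509 − 4.1 = 12.8509.
DWL = ½ × 494.2658 × 12.8509 = $3175.88 million.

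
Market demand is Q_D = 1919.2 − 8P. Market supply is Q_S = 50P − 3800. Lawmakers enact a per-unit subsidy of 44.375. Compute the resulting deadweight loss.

In inverse form: demand P = 239.9 − 0.125Q, supply P = 76 + 0.02Q.
Competitive equilibrium: 239.9 − 0.125Q = 76 + 0.02Q → Q* = 1130.3448, P* = 98.6069.
The subsidy lowers effective supply by 44.375: P = 31.625 + 0.02Q.
New quantity: 239.9 − 0.125Q = 31.625 + 0.02Q → Q' = 1436.3793.
Overproduction ΔQ = 1436.3793 − 1130.3448 = 306.0345; wedge = subsidy = 44.375.
Deadweight loss = ½ × 306.0345 × 44.375 = 6790.14.

6790.14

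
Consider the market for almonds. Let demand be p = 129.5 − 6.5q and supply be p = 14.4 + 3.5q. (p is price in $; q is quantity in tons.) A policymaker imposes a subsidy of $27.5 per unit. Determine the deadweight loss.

$37.81

Competitive equilibrium: 129.5 − 6.5q = 14.4 + 3.5q → q* = 11.51, p* = 54.685.
The subsidy lowers effective supply by 27.5: p = 3.5q − 13.1.
New quantity: 129.5 − 6.5q = 3.5q − 13.1 → q' = 14.26.
Overproduction Δq = 14.26 − 11.51 = 2.75; wedge = subsidy = 27.5.
Deadweight loss = ½ × 2.75 × 27.5 = $37.81.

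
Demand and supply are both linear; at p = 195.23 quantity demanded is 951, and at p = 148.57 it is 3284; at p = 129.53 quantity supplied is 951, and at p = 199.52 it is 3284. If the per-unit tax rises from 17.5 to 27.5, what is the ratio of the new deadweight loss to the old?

2.469

Demand slope = (148.57 − 195.23)/(3284 − 951) = −0.02, so p = 214.25 − 0.02q.
Supply slope = (199.52 − 129.53)/(3284 − 951) = 0.03, so p = 101 + 0.03q.
Competitive equilibrium: 214.25 − 0.02q = 101 + 0.03q → q* = 2265, p* = 168.95.
For a per-unit tax t: Δq = t/0.05, so DWL = ½·t·(t/0.05) = t²/0.1.
At t = 17.5: DWL = 3062.5. At t = 27.5: DWL = 7562.5.
Ratio = (27.5/17.5)² = 2.469.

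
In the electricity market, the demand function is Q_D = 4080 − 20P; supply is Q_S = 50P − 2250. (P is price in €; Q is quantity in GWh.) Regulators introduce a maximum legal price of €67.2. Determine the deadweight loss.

In inverse form: demand P = 204 − 0.05Q, supply P = 45 + 0.02Q.
Competitive equilibrium: 204 − 0.05Q = 45 + 0.02Q → Q* = 2271.4286, P* = 90.4286.
At the ceiling P = 67.2, quantity supplied = (67.2 − 45)/0.02 = 1110.
Willingness to pay at Q' = 1110: 204 − 0.05·1110 = 148.5.
ΔQ = 2271.4286 − 1110 = 1161.4286; wedge = 148.5 − 67.2 = 81.3.
Deadweight loss = ½ × 1161.4286 × 81.3 = €47212.07.

€47212.07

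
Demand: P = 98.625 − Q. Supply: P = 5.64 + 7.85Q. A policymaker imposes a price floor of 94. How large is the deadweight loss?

153.08

Competitive equilibrium: 98.625 − Q = 5.64 + 7.85Q → Q* = 10.5068, P* = 88.1182.
At the floor P = 94, quantity demanded = (98.625 − 94)/1 = 4.625.
Sellers' marginal cost at Q' = 4.625: 5.64 + 7.85·4.625 = 41.9463.
ΔQ = 10.5068 − 4.625 = 5.8818; wedge = 94 − 41.9463 = 52.0537.
Welfare loss = ½ × 5.8818 × 52.0537 = 153.08.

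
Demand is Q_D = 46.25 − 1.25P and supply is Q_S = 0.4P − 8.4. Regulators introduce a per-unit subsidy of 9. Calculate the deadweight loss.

12.27

In inverse form: demand P = 37 − 0.8Q, supply P = 21 + 2.5Q.
Competitive equilibrium: 37 − 0.8Q = 21 + 2.5Q → Q* = 4.8485, P* = 33.1212.
The subsidy lowers effective supply by 9: P = 12 + 2.5Q.
New quantity: 37 − 0.8Q = 12 + 2.5Q → Q' = 7.5758.
Overproduction ΔQ = 7.5758 − 4.8485 = 2.7273; wedge = subsidy = 9.
Welfare loss = ½ × 2.7273 × 9 = 12.27.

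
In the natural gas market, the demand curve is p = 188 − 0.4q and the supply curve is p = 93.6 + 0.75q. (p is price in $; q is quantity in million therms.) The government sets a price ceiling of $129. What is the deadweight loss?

Competitive equilibrium: 188 − 0.4q = 93.6 + 0.75q → q* = 82.087, p* = 155.1652.
At the ceiling p = 129, quantity supplied = (129 − 93.6)/0.75 = 47.2.
Willingness to pay at q' = 47.2: 188 − 0.4·47.2 = 169.12.
Δq = 82.087 − 47.2 = 34.887; wedge = 169.12 − 129 = 40.12.
Welfare loss = ½ × 34.887 × 40.12 = $699.83 million.

$699.83 million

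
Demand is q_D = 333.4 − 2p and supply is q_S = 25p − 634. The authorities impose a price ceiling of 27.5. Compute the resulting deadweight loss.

In inverse form: demand p = 166.7 − 0.5q, supply p = 25.36 + 0.04q.
Competitive equilibrium: 166.7 − 0.5q = 25.36 + 0.04q → q* = 261.74074, p* = 35.82963.
At the ceiling p = 27.5, quantity supplied = (27.5 − 25.36)/0.04 = 53.5.
Willingness to pay at q' = 53.5: 166.7 − 0.5·53.5 = 139.95.
Δq = 261.74074 − 53.5 = 208.24074; wedge = 139.95 − 27.5 = 112.45.
Deadweight loss = ½ × 208.24074 × 112.45 = 11708.34.

11708.34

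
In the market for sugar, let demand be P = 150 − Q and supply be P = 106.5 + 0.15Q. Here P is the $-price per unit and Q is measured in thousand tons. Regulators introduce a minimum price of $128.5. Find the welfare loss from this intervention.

Competitive equilibrium: 150 − Q = 106.5 + 0.15Q → Q* = 37.8261, P* = 112.1739.
At the floor P = 128.5, quantity demanded = (150 − 128.5)/1 = 21.5.
Sellers' marginal cost at Q' = 21.5: 106.5 + 0.15·21.5 = 109.725.
ΔQ = 37.8261 − 21.5 = 16.3261; wedge = 128.5 − 109.725 = 18.775.
Deadweight loss = ½ × 16.3261 × 18.775 = $153.26 thousand.

$153.26 thousand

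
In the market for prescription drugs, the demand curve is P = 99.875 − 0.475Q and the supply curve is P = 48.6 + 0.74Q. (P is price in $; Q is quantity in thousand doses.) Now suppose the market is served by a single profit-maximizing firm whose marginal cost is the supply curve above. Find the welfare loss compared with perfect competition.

Competitive equilibrium: 99.875 − 0.475Q = 48.6 + 0.74Q → Q* = 42.2016, P* = 79.8292.
Marginal revenue: MR = 99.875 − 0.95Q. Set MR = MC: 99.875 − 0.95Q = 48.6 + 0.74Q → Q_m = 30.3402.
Price P_m = 99.875 − 0.475·30.3402 = 85.4634; MC(Q_m) = 48.6 + 0.74·30.3402 = 71.0517.
Competitive Q* = 42.2016, so ΔQ = 11.8614; wedge = 85.4634 − 71.0517 = 14.4117.
Welfare loss = ½ × 11.8614 × 14.4117 = $85.47 thousand.

$85.47 thousand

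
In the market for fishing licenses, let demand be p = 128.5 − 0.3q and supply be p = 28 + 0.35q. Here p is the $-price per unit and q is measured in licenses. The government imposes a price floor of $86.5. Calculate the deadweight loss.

$69.42

Competitive equilibrium: 128.5 − 0.3q = 28 + 0.35q → q* = 154.6154, p* = 82.1154.
At the floor p = 86.5, quantity demanded = (128.5 − 86.5)/0.3 = 140.
Sellers' marginal cost at q' = 140: 28 + 0.35·140 = 77.
Δq = 154.6154 − 140 = 14.6154; wedge = 86.5 − 77 = 9.5.
DWL = ½ × 14.6154 × 9.5 = $69.42.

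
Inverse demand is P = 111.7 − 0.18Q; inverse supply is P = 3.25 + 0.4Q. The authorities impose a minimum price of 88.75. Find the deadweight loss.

1026.08

Competitive equilibrium: 111.7 − 0.18Q = 3.25 + 0.4Q → Q* = 186.9828, P* = 78.0431.
At the floor P = 88.75, quantity demanded = (111.7 − 88.75)/0.18 = 127.5.
Sellers' marginal cost at Q' = 127.5: 3.25 + 0.4·127.5 = 54.25.
ΔQ = 186.9828 − 127.5 = 59.4828; wedge = 88.75 − 54.25 = 34.5.
Deadweight loss = ½ × 59.4828 × 34.5 = 1026.08.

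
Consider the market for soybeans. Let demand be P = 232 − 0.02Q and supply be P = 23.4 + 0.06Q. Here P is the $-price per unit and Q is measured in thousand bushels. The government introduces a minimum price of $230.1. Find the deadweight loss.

Competitive equilibrium: 232 − 0.02Q = 23.4 + 0.06Q → Q* = 2607.5, P* = 179.85.
At the floor P = 230.1, quantity demanded = (232 − 230.1)/0.02 = 95.
Sellers' marginal cost at Q' = 95: 23.4 + 0.06·95 = 29.1.
ΔQ = 2607.5 − 95 = 2512.5; wedge = 230.1 − 29.1 = 201.
The triangle = ½ × 2512.5 × 201 = $252506.25 thousand.

$252506.25 thousand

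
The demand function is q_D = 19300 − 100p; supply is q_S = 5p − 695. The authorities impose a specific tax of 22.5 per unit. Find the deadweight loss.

In inverse form: demand p = 193 − 0.01q, supply p = 139 + 0.2q.
Competitive equilibrium: 193 − 0.01q = 139 + 0.2q → q* = 257.1429, p* = 190.4286.
With the tax, the buyer price exceeds the seller price by 22.5: (193 − 0.01q) − (139 + 0.2q) = 22.5 → q' = 150.
Δq = 257.1429 − 150 = 107.1429; the wedge equals the tax, 22.5.
DWL = ½ × 107.1429 × 22.5 = 1205.36.

1205.36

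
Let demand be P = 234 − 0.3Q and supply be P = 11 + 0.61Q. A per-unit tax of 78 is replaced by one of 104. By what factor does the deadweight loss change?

Competitive equilibrium: 234 − 0.3Q = 11 + 0.61Q → Q* = 245.0549, P* = 160.4835.
For a per-unit tax t: ΔQ = t/0.91, so DWL = ½·t·(t/0.91) = t²/1.82.
At t = 78: DWL = 3342.857. At t = 104: DWL = 5942.857.
Ratio = (104/78)² = 1.778.

1.778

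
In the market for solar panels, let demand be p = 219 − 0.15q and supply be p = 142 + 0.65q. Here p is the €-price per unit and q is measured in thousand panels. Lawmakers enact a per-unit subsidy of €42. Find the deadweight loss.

€1102.50 thousand

Competitive equilibrium: 219 − 0.15q = 142 + 0.65q → q* = 96.25, p* = 204.5625.
The subsidy lowers effective supply by 42: p = 100 + 0.65q.
New quantity: 219 − 0.15q = 100 + 0.65q → q' = 148.75.
Overproduction Δq = 148.75 − 96.25 = 52.5; wedge = subsidy = 42.
Welfare loss = ½ × 52.5 × 42 = €1102.50 thousand.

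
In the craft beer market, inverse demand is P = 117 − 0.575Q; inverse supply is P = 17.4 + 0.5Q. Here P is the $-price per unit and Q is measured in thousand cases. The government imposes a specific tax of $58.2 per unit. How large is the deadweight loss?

$1575.46 thousand

Competitive equilibrium: 117 − 0.575Q = 17.4 + 0.5Q → Q* = 92.6512, P* = 63.7256.
With the tax, the buyer price exceeds the seller price by 58.2: (117 − 0.575Q) − (17.4 + 0.5Q) = 58.2 → Q' = 38.5116.
ΔQ = 92.6512 − 38.5116 = 54.1396; the wedge equals the tax, 58.2.
The triangle = ½ × 54.1396 × 58.2 = $1575.46 thousand.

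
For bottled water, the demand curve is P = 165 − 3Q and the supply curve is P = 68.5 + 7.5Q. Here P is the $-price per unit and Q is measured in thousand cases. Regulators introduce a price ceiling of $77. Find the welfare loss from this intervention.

$340.82 thousand

Competitive equilibrium: 165 − 3Q = 68.5 + 7.5Q → Q* = 9.1905, P* = 137.4286.
At the ceiling P = 77, quantity supplied = (77 − 68.5)/7.5 = 1.1333.
Willingness to pay at Q' = 1.1333: 165 − 3·1.1333 = 161.6001.
ΔQ = 9.1905 − 1.1333 = 8.0572; wedge = 161.6001 − 77 = 84.6001.
Welfare loss = ½ × 8.0572 × 84.6001 = $340.82 thousand.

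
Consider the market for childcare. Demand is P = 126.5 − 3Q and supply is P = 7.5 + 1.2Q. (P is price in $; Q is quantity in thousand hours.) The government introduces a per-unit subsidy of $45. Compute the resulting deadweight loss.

Competitive equilibrium: 126.5 − 3Q = 7.5 + 1.2Q → Q* = 28.3333, P* = 41.5.
The subsidy lowers effective supply by 45: P = 1.2Q − 37.5.
New quantity: 126.5 − 3Q = 1.2Q − 37.5 → Q' = 39.0476.
Overproduction ΔQ = 39.0476 − 28.3333 = 10.7143; wedge = subsidy = 45.
Welfare loss = ½ × 10.7143 × 45 = $241.07 thousand.

$241.07 thousand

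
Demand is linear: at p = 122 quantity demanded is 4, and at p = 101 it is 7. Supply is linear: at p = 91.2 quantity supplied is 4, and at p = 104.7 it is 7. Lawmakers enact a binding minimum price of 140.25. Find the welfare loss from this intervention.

Demand slope = (101 − 122)/(7 − 4) = −7, so p = 150 − 7q.
Supply slope = (104.7 − 91.2)/(7 − 4) = 4.5, so p = 73.2 + 4.5q.
Competitive equilibrium: 150 − 7q = 73.2 + 4.5q → q* = 6.6783, p* = 103.2522.
At the floor p = 140.25, quantity demanded = (150 − 140.25)/7 = 1.3929.
Sellers' marginal cost at q' = 1.3929: 73.2 + 4.5·1.3929 = 79.4681.
Δq = 6.6783 − 1.3929 = 5.2854; wedge = 140.25 − 79.4681 = 60.7819.
DWL = ½ × 5.2854 × 60.7819 = 160.63.

160.63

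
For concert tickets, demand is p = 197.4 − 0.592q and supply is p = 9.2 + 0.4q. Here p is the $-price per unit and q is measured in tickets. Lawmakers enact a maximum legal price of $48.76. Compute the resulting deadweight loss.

$4090.94

Competitive equilibrium: 197.4 − 0.592q = 9.2 + 0.4q → q* = 189.7177, p* = 85.0871.
At the ceiling p = 48.76, quantity supplied = (48.76 − 9.2)/0.4 = 98.9.
Willingness to pay at q' = 98.9: 197.4 − 0.592·98.9 = 138.8512.
Δq = 189.7177 − 98.9 = 90.8177; wedge = 138.8512 − 48.76 = 90.0912.
DWL = ½ × 90.8177 × 90.0912 = $4090.94.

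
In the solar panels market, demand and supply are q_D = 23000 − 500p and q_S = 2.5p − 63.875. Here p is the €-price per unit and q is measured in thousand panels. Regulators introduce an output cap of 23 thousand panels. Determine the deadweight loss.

€156.13 thousand

In inverse form: demand p = 46 − 0.002q, supply p = 25.55 + 0.4q.
Competitive equilibrium: 46 − 0.002q = 25.55 + 0.4q → q* = 50.8706, p* = 45.8983.
At q = 23: demand price = 46 − 0.002·23 = 45.954; supply price = 25.55 + 0.4·23 = 34.75.
Δq = 50.8706 − 23 = 27.8706; wedge = 45.954 − 34.75 = 11.204.
Welfare loss = ½ × 27.8706 × 11.204 = €156.13 thousand.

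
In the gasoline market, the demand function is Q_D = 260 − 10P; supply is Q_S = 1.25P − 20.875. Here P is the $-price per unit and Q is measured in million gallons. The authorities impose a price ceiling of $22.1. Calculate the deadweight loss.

$5.78 million

In inverse form: demand P = 26 − 0.1Q, supply P = 16.7 + 0.8Q.
Competitive equilibrium: 26 − 0.1Q = 16.7 + 0.8Q → Q* = 10.3333, P* = 24.9667.
At the ceiling P = 22.1, quantity supplied = (22.1 − 16.7)/0.8 = 6.75.
Willingness to pay at Q' = 6.75: 26 − 0.1·6.75 = 25.325.
ΔQ = 10.3333 − 6.75 = 3.5833; wedge = 25.325 − 22.1 = 3.225.
The triangle = ½ × 3.5833 × 3.225 = $5.78 million.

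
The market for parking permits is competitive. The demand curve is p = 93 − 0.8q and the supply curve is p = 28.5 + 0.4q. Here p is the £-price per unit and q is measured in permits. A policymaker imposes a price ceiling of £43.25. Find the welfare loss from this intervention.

£170.86

Competitive equilibrium: 93 − 0.8q = 28.5 + 0.4q → q* = 53.75, p* = 50.
At the ceiling p = 43.25, quantity supplied = (43.25 − 28.5)/0.4 = 36.875.
Willingness to pay at q' = 36.875: 93 − 0.8·36.875 = 63.5.
Δq = 53.75 − 36.875 = 16.875; wedge = 63.5 − 43.25 = 20.25.
Welfare loss = ½ × 16.875 × 20.25 = £170.86.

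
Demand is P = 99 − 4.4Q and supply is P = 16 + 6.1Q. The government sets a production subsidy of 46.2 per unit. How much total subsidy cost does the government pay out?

568.48

Competitive equilibrium: 99 − 4.4Q = 16 + 6.1Q → Q* = 7.9048, P* = 64.219.
The subsidy lowers effective supply by 46.2: P = 6.1Q − 30.2.
New quantity: 99 − 4.4Q = 6.1Q − 30.2 → Q' = 12.3048.
Total subsidy cost = 46.2 × 12.3048 = 568.48.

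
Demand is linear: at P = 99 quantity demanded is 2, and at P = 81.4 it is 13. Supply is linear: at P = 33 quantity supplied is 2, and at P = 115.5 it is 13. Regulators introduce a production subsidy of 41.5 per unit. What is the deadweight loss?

94.63

Demand slope = (81.4 − 99)/(13 − 2) = −1.6, so P = 102.2 − 1.6Q.
Supply slope = (115.5 − 33)/(13 − 2) = 7.5, so P = 18 + 7.5Q.
Competitive equilibrium: 102.2 − 1.6Q = 18 + 7.5Q → Q* = 9.2527, P* = 87.3956.
The subsidy lowers effective supply by 41.5: P = 7.5Q − 23.5.
New quantity: 102.2 − 1.6Q = 7.5Q − 23.5 → Q' = 13.8132.
Overproduction ΔQ = 13.8132 − 9.2527 = 4.5605; wedge = subsidy = 41.5.
Deadweight loss = ½ × 4.5605 × 41.5 = 94.63.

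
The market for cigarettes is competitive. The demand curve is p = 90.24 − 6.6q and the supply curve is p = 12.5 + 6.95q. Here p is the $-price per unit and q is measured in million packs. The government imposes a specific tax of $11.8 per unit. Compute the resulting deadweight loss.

Competitive equilibrium: 90.24 − 6.6q = 12.5 + 6.95q → q* = 5.7373, p* = 52.374.
With the tax, the buyer price exceeds the seller price by 11.8: (90.24 − 6.6q) − (12.5 + 6.95q) = 11.8 → q' = 4.8664.
Δq = 5.7373 − 4.8664 = 0.8709; the wedge equals the tax, 11.8.
Welfare loss = ½ × 0.8709 × 11.8 = $5.14 million.

$5.14 million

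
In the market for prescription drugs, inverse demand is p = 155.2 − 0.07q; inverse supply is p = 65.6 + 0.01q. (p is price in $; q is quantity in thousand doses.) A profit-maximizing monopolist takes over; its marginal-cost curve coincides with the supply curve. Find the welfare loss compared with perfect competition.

Competitive equilibrium: 155.2 − 0.07q = 65.6 + 0.01q → q* = 1120, p* = 76.8.
Marginal revenue: MR = 155.2 − 0.14q. Set MR = MC: 155.2 − 0.14q = 65.6 + 0.01q → q_m = 597.33333.
Price p_m = 155.2 − 0.07·597.33333 = 113.38667; MC(q_m) = 65.6 + 0.01·597.33333 = 71.57333.
Competitive q* = 1120, so Δq = 522.66667; wedge = 113.38667 − 71.57333 = 41.81334.
DWL = ½ × 522.66667 × 41.81334 = $10927.22 thousand.

$10927.22 thousand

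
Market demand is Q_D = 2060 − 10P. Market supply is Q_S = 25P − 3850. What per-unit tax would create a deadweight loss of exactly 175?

In inverse form: demand P = 206 − 0.1Q, supply P = 154 + 0.04Q.
Competitive equilibrium: 206 − 0.1Q = 154 + 0.04Q → Q* = 371.4286, P* = 168.8571.
A tax t gives ΔQ = t/0.14 and wedge t, so DWL = t²/0.28.
t²/0.28 = 175 → t² = 49 → t = 7.

7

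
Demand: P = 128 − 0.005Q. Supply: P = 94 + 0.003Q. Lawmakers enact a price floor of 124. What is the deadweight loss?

Competitive equilibrium: 128 − 0.005Q = 94 + 0.003Q → Q* = 4250, P* = 106.75.
At the floor P = 124, quantity demanded = (128 − 124)/0.005 = 800.
Sellers' marginal cost at Q' = 800: 94 + 0.003·800 = 96.4.
ΔQ = 4250 − 800 = 3450; wedge = 124 − 96.4 = 27.6.
DWL = ½ × 3450 × 27.6 = 47610.

47610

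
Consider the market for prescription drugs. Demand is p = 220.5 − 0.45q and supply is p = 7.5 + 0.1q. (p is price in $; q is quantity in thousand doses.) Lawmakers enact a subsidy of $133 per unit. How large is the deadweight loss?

$16080.91 thousand

Competitive equilibrium: 220.5 − 0.45q = 7.5 + 0.1q → q* = 387.2727, p* = 46.2273.
The subsidy lowers effective supply by 133: p = 0.1q − 125.5.
New quantity: 220.5 − 0.45q = 0.1q − 125.5 → q' = 629.0909.
Overproduction Δq = 629.0909 − 387.2727 = 241.8182; wedge = subsidy = 133.
Welfare loss = ½ × 241.8182 × 133 = $16080.91 thousand.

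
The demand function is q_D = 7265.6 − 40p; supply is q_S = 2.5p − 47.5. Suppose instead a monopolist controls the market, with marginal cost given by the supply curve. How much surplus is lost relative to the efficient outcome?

96.05

In inverse form: demand p = 181.64 − 0.025q, supply p = 19 + 0.4q.
Competitive equilibrium: 181.64 − 0.025q = 19 + 0.4q → q* = 382.6824, p* = 172.0729.
Marginal revenue: MR = 181.64 − 0.05q. Set MR = MC: 181.64 − 0.05q = 19 + 0.4q → q_m = 361.4222.
Price p_m = 181.64 − 0.025·361.4222 = 172.6044; MC(q_m) = 19 + 0.4·361.4222 = 163.5689.
Competitive q* = 382.6824, so Δq = 21.2602; wedge = 172.6044 − 163.5689 = 9.0355.
DWL = ½ × 21.2602 × 9.0355 = 96.05.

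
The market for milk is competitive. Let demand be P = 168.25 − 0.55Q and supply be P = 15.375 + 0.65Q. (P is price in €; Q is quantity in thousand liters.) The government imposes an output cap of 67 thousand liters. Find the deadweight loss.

Competitive equilibrium: 168.25 − 0.55Q = 15.375 + 0.65Q → Q* = 127.3958, P* = 98.1823.
At Q = 67: demand price = 168.25 − 0.55·67 = 131.4; supply price = 15.375 + 0.65·67 = 58.925.
ΔQ = 127.3958 − 67 = 60.3958; wedge = 131.4 − 58.925 = 72.475.
Welfare loss = ½ × 60.3958 × 72.475 = €2188.59 thousand.

€2188.59 thousand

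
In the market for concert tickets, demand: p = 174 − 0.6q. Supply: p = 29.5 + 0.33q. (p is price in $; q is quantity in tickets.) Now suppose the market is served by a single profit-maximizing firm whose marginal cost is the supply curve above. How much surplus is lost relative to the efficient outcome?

$1726.40

Competitive equilibrium: 174 − 0.6q = 29.5 + 0.33q → q* = 155.3763, p* = 80.7742.
Marginal revenue: MR = 174 − 1.2q. Set MR = MC: 174 − 1.2q = 29.5 + 0.33q → q_m = 94.4444.
Price p_m = 174 − 0.6·94.4444 = 117.3334; MC(q_m) = 29.5 + 0.33·94.4444 = 60.6667.
Competitive q* = 155.3763, so Δq = 60.9319; wedge = 117.3334 − 60.6667 = 56.6667.
The triangle = ½ × 60.9319 × 56.6667 = $1726.40.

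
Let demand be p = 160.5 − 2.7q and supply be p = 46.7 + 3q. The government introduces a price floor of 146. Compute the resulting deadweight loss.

Competitive equilibrium: 160.5 − 2.7q = 46.7 + 3q → q* = 19.9649, p* = 106.5947.
At the floor p = 146, quantity demanded = (160.5 − 146)/2.7 = 5.3704.
Sellers' marginal cost at q' = 5.3704: 46.7 + 3·5.3704 = 62.8112.
Δq = 19.9649 − 5.3704 = 14.5945; wedge = 146 − 62.8112 = 83.1888.
The triangle = ½ × 14.5945 × 83.1888 = 607.05.

607.05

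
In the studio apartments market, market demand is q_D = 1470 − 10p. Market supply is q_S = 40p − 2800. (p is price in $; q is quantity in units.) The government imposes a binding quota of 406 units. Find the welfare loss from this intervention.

$2756.25

In inverse form: demand p = 147 − 0.1q, supply p = 70 + 0.025q.
Competitive equilibrium: 147 − 0.1q = 70 + 0.025q → q* = 616, p* = 85.4.
At q = 406: demand price = 147 − 0.1·406 = 106.4; supply price = 70 + 0.025·406 = 80.15.
Δq = 616 − 406 = 210; wedge = 106.4 − 80.15 = 26.25.
DWL = ½ × 210 × 26.25 = $2756.25.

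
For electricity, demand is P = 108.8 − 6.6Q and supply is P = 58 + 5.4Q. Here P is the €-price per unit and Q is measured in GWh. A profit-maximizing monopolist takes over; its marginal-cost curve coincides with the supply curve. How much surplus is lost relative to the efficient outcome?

Competitive equilibrium: 108.8 − 6.6Q = 58 + 5.4Q → Q* = 4.2333, P* = 80.86.
Marginal revenue: MR = 108.8 − 13.2Q. Set MR = MC: 108.8 − 13.2Q = 58 + 5.4Q → Q_m = 2.7312.
Price P_m = 108.8 − 6.6·2.7312 = 90.7741; MC(Q_m) = 58 + 5.4·2.7312 = 72.7485.
Competitive Q* = 4.2333, so ΔQ = 1.5021; wedge = 90.7741 − 72.7485 = 18.0256.
DWL = ½ × 1.5021 × 18.0256 = €13.54.

€13.54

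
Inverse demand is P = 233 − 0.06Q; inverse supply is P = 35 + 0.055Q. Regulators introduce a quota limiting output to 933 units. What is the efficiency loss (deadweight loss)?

Competitive equilibrium: 233 − 0.06Q = 35 + 0.055Q → Q* = 1721.7391, P* = 129.6957.
At Q = 933: demand price = 233 − 0.06·933 = 177.02; supply price = 35 + 0.055·933 = 86.315.
ΔQ = 1721.7391 − 933 = 788.7391; wedge = 177.02 − 86.315 = 90.705.
The triangle = ½ × 788.7391 × 90.705 = 35771.29.

35771.29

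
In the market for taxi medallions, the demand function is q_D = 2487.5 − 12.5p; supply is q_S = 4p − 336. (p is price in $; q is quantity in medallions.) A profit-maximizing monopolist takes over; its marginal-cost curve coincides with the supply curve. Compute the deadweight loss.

$762.89

In inverse form: demand p = 199 − 0.08q, supply p = 84 + 0.25q.
Competitive equilibrium: 199 − 0.08q = 84 + 0.25q → q* = 348.4848, p* = 171.1212.
Marginal revenue: MR = 199 − 0.16q. Set MR = MC: 199 − 0.16q = 84 + 0.25q → q_m = 280.4878.
Price p_m = 199 − 0.08·280.4878 = 176.561; MC(q_m) = 84 + 0.25·280.4878 = 154.122.
Competitive q* = 348.4848, so Δq = 67.997; wedge = 176.561 − 154.122 = 22.439.
Welfare loss = ½ × 67.997 × 22.439 = $762.89.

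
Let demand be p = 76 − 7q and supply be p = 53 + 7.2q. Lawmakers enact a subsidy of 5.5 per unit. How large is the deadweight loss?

1.07

Competitive equilibrium: 76 − 7q = 53 + 7.2q → q* = 1.6197, p* = 64.662.
The subsidy lowers effective supply by 5.5: p = 47.5 + 7.2q.
New quantity: 76 − 7q = 47.5 + 7.2q → q' = 2.007.
Overproduction Δq = 2.007 − 1.6197 = 0.3873; wedge = subsidy = 5.5.
Deadweight loss = ½ × 0.3873 × 5.5 = 1.07.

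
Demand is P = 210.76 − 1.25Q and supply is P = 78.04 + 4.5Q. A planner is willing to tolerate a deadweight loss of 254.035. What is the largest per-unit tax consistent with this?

54.05

Competitive equilibrium: 210.76 − 1.25Q = 78.04 + 4.5Q → Q* = 23.0817, P* = 181.9078.
A tax t gives ΔQ = t/5.75 and wedge t, so DWL = t²/11.5.
t²/11.5 = 254.035 → t² = 2921.4025 → t = 54.05.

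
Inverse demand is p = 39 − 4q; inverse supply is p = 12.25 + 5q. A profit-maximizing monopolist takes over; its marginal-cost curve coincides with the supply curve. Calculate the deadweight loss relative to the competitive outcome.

Competitive equilibrium: 39 − 4q = 12.25 + 5q → q* = 2.9722, p* = 27.1111.
Marginal revenue: MR = 39 − 8q. Set MR = MC: 39 − 8q = 12.25 + 5q → q_m = 2.0577.
Price p_m = 39 − 4·2.0577 = 30.7692; MC(q_m) = 12.25 + 5·2.0577 = 22.5385.
Competitive q* = 2.9722, so Δq = 0.9145; wedge = 30.7692 − 22.5385 = 8.2307.
Deadweight loss = ½ × 0.9145 × 8.2307 = 3.76.

3.76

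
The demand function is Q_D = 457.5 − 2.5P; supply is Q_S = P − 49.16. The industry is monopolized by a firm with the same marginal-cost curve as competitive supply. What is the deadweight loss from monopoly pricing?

315.93

In inverse form: demand P = 183 − 0.4Q, supply P = 49.16 + Q.
Competitive equilibrium: 183 − 0.4Q = 49.16 + Q → Q* = 95.6, P* = 144.76.
Marginal revenue: MR = 183 − 0.8Q. Set MR = MC: 183 − 0.8Q = 49.16 + Q → Q_m = 74.3556.
Price P_m = 183 − 0.4·74.3556 = 153.2578; MC(Q_m) = 49.16 + 1·74.3556 = 123.5156.
Competitive Q* = 95.6, so ΔQ = 21.2444; wedge = 153.2578 − 123.5156 = 29.7422.
The triangle = ½ × 21.2444 × 29.7422 = 315.93.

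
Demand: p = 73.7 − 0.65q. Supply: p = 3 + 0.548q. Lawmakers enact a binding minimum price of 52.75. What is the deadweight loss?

429.72

Competitive equilibrium: 73.7 − 0.65q = 3 + 0.548q → q* = 59.015, p* = 35.3402.
At the floor p = 52.75, quantity demanded = (73.7 − 52.75)/0.65 = 32.2308.
Sellers' marginal cost at q' = 32.2308: 3 + 0.548·32.2308 = 20.6625.
Δq = 59.015 − 32.2308 = 26.7842; wedge = 52.75 − 20.6625 = 32.0875.
Welfare loss = ½ × 26.7842 × 32.0875 = 429.72.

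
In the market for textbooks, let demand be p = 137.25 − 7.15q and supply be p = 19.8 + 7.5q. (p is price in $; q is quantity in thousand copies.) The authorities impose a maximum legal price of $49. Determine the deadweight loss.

$124.56 thousand

Competitive equilibrium: 137.25 − 7.15q = 19.8 + 7.5q → q* = 8.01706, p* = 79.92799.
At the ceiling p = 49, quantity supplied = (49 − 19.8)/7.5 = 3.89333.
Willingness to pay at q' = 3.89333: 137.25 − 7.15·3.89333 = 109.41269.
Δq = 8.01706 − 3.89333 = 4.12373; wedge = 109.41269 − 49 = 60.41269.
DWL = ½ × 4.12373 × 60.41269 = $124.56 thousand.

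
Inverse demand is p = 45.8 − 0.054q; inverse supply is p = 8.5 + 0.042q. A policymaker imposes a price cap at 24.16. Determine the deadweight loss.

11.81

Competitive equilibrium: 45.8 − 0.054q = 8.5 + 0.042q → q* = 388.5417, p* = 24.8188.
At the ceiling p = 24.16, quantity supplied = (24.16 − 8.5)/0.042 = 372.8571.
Willingness to pay at q' = 372.8571: 45.8 − 0.054·372.8571 = 25.6657.
Δq = 388.5417 − 372.8571 = 15.6846; wedge = 25.6657 − 24.16 = 1.5057.
DWL = ½ × 15.6846 × 1.5057 = 11.81.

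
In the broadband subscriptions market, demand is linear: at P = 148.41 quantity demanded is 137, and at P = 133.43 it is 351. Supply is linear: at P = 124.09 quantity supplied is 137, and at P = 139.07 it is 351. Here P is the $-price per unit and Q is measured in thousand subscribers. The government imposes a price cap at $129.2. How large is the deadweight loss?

$710.04 thousand

Demand slope = (133.43 − 148.41)/(351 − 137) = −0.07, so P = 158 − 0.07Q.
Supply slope = (139.07 − 124.09)/(351 − 137) = 0.07, so P = 114.5 + 0.07Q.
Competitive equilibrium: 158 − 0.07Q = 114.5 + 0.07Q → Q* = 310.7143, P* = 136.25.
At the ceiling P = 129.2, quantity supplied = (129.2 − 114.5)/0.07 = 210.
Willingness to pay at Q' = 210: 158 − 0.07·210 = 143.3.
ΔQ = 310.7143 − 210 = 100.7143; wedge = 143.3 − 129.2 = 14.1.
Welfare loss = ½ × 100.7143 × 14.1 = $710.04 thousand.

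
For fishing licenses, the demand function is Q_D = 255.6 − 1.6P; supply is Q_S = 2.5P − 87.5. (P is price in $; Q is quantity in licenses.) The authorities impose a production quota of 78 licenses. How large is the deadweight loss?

In inverse form: demand P = 159.75 − 0.625Q, supply P = 35 + 0.4Q.
Competitive equilibrium: 159.75 − 0.625Q = 35 + 0.4Q → Q* = 121.7073, P* = 83.6829.
At Q = 78: demand price = 159.75 − 0.625·78 = 111; supply price = 35 + 0.4·78 = 66.2.
ΔQ = 121.7073 − 78 = 43.7073; wedge = 111 − 66.2 = 44.8.
Welfare loss = ½ × 43.7073 × 44.8 = $979.04.

$979.04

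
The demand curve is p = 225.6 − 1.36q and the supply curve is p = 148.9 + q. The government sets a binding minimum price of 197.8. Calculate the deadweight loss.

Competitive equilibrium: 225.6 − 1.36q = 148.9 + q → q* = 32.5, p* = 181.4.
At the floor p = 197.8, quantity demanded = (225.6 − 197.8)/1.36 = 20.4412.
Sellers' marginal cost at q' = 20.4412: 148.9 + 1·20.4412 = 169.3412.
Δq = 32.5 − 20.4412 = 12.0588; wedge = 197.8 − 169.3412 = 28.4588.
DWL = ½ × 12.0588 × 28.4588 = 171.59.

171.59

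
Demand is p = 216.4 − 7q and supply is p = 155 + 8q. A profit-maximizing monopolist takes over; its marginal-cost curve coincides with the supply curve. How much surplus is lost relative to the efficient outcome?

Competitive equilibrium: 216.4 − 7q = 155 + 8q → q* = 4.0933, p* = 187.7467.
Marginal revenue: MR = 216.4 − 14q. Set MR = MC: 216.4 − 14q = 155 + 8q → q_m = 2.7909.
Price p_m = 216.4 − 7·2.7909 = 196.8637; MC(q_m) = 155 + 8·2.7909 = 177.3272.
Competitive q* = 4.0933, so Δq = 1.3024; wedge = 196.8637 − 177.3272 = 19.5365.
The triangle = ½ × 1.3024 × 19.5365 = 12.72.

12.72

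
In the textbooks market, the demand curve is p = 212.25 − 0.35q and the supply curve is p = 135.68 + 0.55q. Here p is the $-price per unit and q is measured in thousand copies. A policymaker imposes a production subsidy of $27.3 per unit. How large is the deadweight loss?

$414.05 thousand

Competitive equilibrium: 212.25 − 0.35q = 135.68 + 0.55q → q* = 85.0778, p* = 182.4728.
The subsidy lowers effective supply by 27.3: p = 108.38 + 0.55q.
New quantity: 212.25 − 0.35q = 108.38 + 0.55q → q' = 115.4111.
Overproduction Δq = 115.4111 − 85.0778 = 30.3333; wedge = subsidy = 27.3.
The triangle = ½ × 30.3333 × 27.3 = $414.05 thousand.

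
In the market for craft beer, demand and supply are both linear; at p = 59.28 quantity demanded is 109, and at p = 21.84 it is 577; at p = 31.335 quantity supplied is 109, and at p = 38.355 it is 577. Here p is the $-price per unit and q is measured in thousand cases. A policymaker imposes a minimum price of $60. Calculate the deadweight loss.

$4365.47 thousand

Demand slope = (21.84 − 59.28)/(577 − 109) = −0.08, so p = 68 − 0.08q.
Supply slope = (38.355 − 31.335)/(577 − 109) = 0.015, so p = 29.7 + 0.015q.
Competitive equilibrium: 68 − 0.08q = 29.7 + 0.015q → q* = 403.1579, p* = 35.7474.
At the floor p = 60, quantity demanded = (68 − 60)/0.08 = 100.
Sellers' marginal cost at q' = 100: 29.7 + 0.015·100 = 31.2.
Δq = 403.1579 − 100 = 303.1579; wedge = 60 − 31.2 = 28.8.
DWL = ½ × 303.1579 × 28.8 = $4365.47 thousand.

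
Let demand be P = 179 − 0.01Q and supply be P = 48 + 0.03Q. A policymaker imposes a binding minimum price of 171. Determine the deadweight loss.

Competitive equilibrium: 179 − 0.01Q = 48 + 0.03Q → Q* = 3275, P* = 146.25.
At the floor P = 171, quantity demanded = (179 − 171)/0.01 = 800.
Sellers' marginal cost at Q' = 800: 48 + 0.03·800 = 72.
ΔQ = 3275 − 800 = 2475; wedge = 171 − 72 = 99.
Deadweight loss = ½ × 2475 × 99 = 122512.50.

122512.50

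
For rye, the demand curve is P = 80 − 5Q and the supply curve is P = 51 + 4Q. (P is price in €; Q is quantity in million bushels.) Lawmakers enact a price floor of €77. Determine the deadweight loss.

Competitive equilibrium: 80 − 5Q = 51 + 4Q → Q* = 3.2222, P* = 63.8889.
At the floor P = 77, quantity demanded = (80 − 77)/5 = 0.6.
Sellers' marginal cost at Q' = 0.6: 51 + 4·0.6 = 53.4.
ΔQ = 3.2222 − 0.6 = 2.6222; wedge = 77 − 53.4 = 23.6.
Deadweight loss = ½ × 2.6222 × 23.6 = €30.94 million.

€30.94 million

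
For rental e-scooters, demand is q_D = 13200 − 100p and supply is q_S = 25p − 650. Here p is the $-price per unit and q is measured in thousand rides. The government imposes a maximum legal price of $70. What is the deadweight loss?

In inverse form: demand p = 132 − 0.01q, supply p = 26 + 0.04q.
Competitive equilibrium: 132 − 0.01q = 26 + 0.04q → q* = 2120, p* = 110.8.
At the ceiling p = 70, quantity supplied = (70 − 26)/0.04 = 1100.
Willingness to pay at q' = 1100: 132 − 0.01·1100 = 121.
Δq = 2120 − 1100 = 1020; wedge = 121 − 70 = 51.
Welfare loss = ½ × 1020 × 51 = $26010 thousand.

$26010 thousand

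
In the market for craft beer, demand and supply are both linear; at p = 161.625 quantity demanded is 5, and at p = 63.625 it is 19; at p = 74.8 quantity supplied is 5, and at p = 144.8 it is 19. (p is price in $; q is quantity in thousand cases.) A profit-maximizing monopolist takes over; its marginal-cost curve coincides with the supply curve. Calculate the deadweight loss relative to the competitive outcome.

$121.92 thousand

Demand slope = (63.625 − 161.625)/(19 − 5) = −7, so p = 196.625 − 7q.
Supply slope = (144.8 − 74.8)/(19 − 5) = 5, so p = 49.8 + 5q.
Competitive equilibrium: 196.625 − 7q = 49.8 + 5q → q* = 12.2354, p* = 110.9771.
Marginal revenue: MR = 196.625 − 14q. Set MR = MC: 196.625 − 14q = 49.8 + 5q → q_m = 7.7276.
Price p_m = 196.625 − 7·7.7276 = 142.5318; MC(q_m) = 49.8 + 5·7.7276 = 88.438.
Competitive q* = 12.2354, so Δq = 4.5078; wedge = 142.5318 − 88.438 = 54.0938.
DWL = ½ × 4.5078 × 54.0938 = $121.92 thousand.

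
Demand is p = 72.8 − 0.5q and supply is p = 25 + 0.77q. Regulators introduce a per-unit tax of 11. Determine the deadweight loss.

47.64

Competitive equilibrium: 72.8 − 0.5q = 25 + 0.77q → q* = 37.6378, p* = 53.9811.
With the tax, the buyer price exceeds the seller price by 11: (72.8 − 0.5q) − (25 + 0.77q) = 11 → q' = 28.9764.
Δq = 37.6378 − 28.9764 = 8.6614; the wedge equals the tax, 11.
Deadweight loss = ½ × 8.6614 × 11 = 47.64.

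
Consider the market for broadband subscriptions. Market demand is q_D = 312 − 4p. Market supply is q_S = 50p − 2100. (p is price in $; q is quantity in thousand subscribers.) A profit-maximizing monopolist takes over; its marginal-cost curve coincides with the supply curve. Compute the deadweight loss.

In inverse form: demand p = 78 − 0.25q, supply p = 42 + 0.02q.
Competitive equilibrium: 78 − 0.25q = 42 + 0.02q → q* = 133.3333, p* = 44.6667.
Marginal revenue: MR = 78 − 0.5q. Set MR = MC: 78 − 0.5q = 42 + 0.02q → q_m = 69.2308.
Price p_m = 78 − 0.25·69.2308 = 60.6923; MC(q_m) = 42 + 0.02·69.2308 = 43.3846.
Competitive q* = 133.3333, so Δq = 64.1025; wedge = 60.6923 − 43.3846 = 17.3077.
Welfare loss = ½ × 64.1025 × 17.3077 = $554.73 thousand.

$554.73 thousand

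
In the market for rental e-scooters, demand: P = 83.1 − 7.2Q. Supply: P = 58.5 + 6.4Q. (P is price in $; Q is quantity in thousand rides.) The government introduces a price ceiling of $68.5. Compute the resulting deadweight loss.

Competitive equilibrium: 83.1 − 7.2Q = 58.5 + 6.4Q → Q* = 1.8088, P* = 70.0765.
At the ceiling P = 68.5, quantity supplied = (68.5 − 58.5)/6.4 = 1.5625.
Willingness to pay at Q' = 1.5625: 83.1 − 7.2·1.5625 = 71.85.
ΔQ = 1.8088 − 1.5625 = 0.2463; wedge = 71.85 − 68.5 = 3.35.
Deadweight loss = ½ × 0.2463 × 3.35 = $0.41 thousand.

$0.41 thousand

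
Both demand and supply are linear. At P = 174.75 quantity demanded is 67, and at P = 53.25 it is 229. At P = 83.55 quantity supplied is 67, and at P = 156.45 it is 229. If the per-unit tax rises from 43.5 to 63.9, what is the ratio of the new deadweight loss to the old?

2.158

Demand slope = (53.25 − 174.75)/(229 − 67) = −0.75, so P = 225 − 0.75Q.
Supply slope = (156.45 − 83.55)/(229 − 67) = 0.45, so P = 53.4 + 0.45Q.
Competitive equilibrium: 225 − 0.75Q = 53.4 + 0.45Q → Q* = 143, P* = 117.75.
For a per-unit tax t: ΔQ = t/1.2, so DWL = ½·t·(t/1.2) = t²/2.4.
At t = 43.5: DWL = 788.4375. At t = 63.9: DWL = 1701.3375.
Ratio = (63.9/43.5)² = 2.158.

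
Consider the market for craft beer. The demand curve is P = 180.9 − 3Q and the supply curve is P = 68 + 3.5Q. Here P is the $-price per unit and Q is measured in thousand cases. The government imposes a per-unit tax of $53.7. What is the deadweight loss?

Competitive equilibrium: 180.9 − 3Q = 68 + 3.5Q → Q* = 17.3692, P* = 128.7923.
With the tax, the buyer price exceeds the seller price by 53.7: (180.9 − 3Q) − (68 + 3.5Q) = 53.7 → Q' = 9.1077.
ΔQ = 17.3692 − 9.1077 = 8.2615; the wedge equals the tax, 53.7.
Welfare loss = ½ × 8.2615 × 53.7 = $221.82 thousand.

$221.82 thousand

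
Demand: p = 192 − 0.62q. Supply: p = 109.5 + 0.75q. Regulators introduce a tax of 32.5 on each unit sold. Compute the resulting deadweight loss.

Competitive equilibrium: 192 − 0.62q = 109.5 + 0.75q → q* = 60.219, p* = 154.6642.
With the tax, the buyer price exceeds the seller price by 32.5: (192 − 0.62q) − (109.5 + 0.75q) = 32.5 → q' = 36.4964.
Δq = 60.219 − 36.4964 = 23.7226; the wedge equals the tax, 32.5.
The triangle = ½ × 23.7226 × 32.5 = 385.49.

385.49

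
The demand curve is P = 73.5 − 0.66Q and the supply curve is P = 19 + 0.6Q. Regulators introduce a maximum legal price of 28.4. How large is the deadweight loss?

479.47

Competitive equilibrium: 73.5 − 0.66Q = 19 + 0.6Q → Q* = 43.254, P* = 44.9524.
At the ceiling P = 28.4, quantity supplied = (28.4 − 19)/0.6 = 15.6667.
Willingness to pay at Q' = 15.6667: 73.5 − 0.66·15.6667 = 63.16.
ΔQ = 43.254 − 15.6667 = 27.5873; wedge = 63.16 − 28.4 = 34.76.
The triangle = ½ × 27.5873 × 34.76 = 479.47.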